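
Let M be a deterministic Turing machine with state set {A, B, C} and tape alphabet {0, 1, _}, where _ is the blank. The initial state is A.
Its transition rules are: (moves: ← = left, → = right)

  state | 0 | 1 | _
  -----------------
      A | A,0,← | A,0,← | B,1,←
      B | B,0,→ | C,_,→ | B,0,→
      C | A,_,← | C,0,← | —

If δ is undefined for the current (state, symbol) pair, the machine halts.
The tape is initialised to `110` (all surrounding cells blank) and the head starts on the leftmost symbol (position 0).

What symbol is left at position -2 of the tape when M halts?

A | __[1]10   read 1 → write 0, move ←, go to A
A | _[_]010   read _ → write 1, move ←, go to B
B | [_]1010   read _ → write 0, move →, go to B
B | 0[1]010   read 1 → write _, move →, go to C
C | 0_[0]10   read 0 → write _, move ←, go to A
A | 0[_]_10   read _ → write 1, move ←, go to B
B | [0]1_10   read 0 → write 0, move →, go to B
B | 0[1]_10   read 1 → write _, move →, go to C
C | 0_[_]10
Cell -2 holds 0 when M halts.

0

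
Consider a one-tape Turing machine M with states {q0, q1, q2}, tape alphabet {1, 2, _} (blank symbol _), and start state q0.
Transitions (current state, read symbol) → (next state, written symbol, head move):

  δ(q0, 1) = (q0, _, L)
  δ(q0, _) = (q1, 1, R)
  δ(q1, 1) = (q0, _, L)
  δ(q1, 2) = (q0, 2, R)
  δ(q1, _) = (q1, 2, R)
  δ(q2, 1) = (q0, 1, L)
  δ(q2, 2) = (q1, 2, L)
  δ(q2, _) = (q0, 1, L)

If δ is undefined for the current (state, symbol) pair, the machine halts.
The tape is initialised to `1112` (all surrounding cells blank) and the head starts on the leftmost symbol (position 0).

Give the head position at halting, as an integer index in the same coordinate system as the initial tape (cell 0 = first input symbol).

0

state=q0 head=0 tape=_[1]112   (q0,1)→(q0,_,L)
state=q0 head=-1 tape=[_]_112   (q0,_)→(q1,1,R)
state=q1 head=0 tape=1[_]112   (q1,_)→(q1,2,R)
state=q1 head=1 tape=12[1]12   (q1,1)→(q0,_,L)
state=q0 head=0 tape=1[2]_12
At halt the head is at cell 0.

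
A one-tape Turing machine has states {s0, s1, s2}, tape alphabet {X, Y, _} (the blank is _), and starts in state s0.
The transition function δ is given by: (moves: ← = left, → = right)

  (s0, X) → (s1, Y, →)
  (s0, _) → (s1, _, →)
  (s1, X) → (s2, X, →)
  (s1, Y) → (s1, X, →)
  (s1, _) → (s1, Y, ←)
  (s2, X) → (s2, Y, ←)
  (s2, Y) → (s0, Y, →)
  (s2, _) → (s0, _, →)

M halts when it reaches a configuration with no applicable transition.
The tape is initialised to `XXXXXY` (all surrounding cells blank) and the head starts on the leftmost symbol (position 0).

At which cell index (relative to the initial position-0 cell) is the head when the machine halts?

1

s0 | [X]XXXXY   read X → write Y, move →, go to s1
s1 | Y[X]XXXY   read X → write X, move →, go to s2
s2 | YX[X]XXY   read X → write Y, move ←, go to s2
s2 | Y[X]YXXY   read X → write Y, move ←, go to s2
s2 | [Y]YYXXY   read Y → write Y, move →, go to s0
s0 | Y[Y]YXXY
At halt the head is at cell 1.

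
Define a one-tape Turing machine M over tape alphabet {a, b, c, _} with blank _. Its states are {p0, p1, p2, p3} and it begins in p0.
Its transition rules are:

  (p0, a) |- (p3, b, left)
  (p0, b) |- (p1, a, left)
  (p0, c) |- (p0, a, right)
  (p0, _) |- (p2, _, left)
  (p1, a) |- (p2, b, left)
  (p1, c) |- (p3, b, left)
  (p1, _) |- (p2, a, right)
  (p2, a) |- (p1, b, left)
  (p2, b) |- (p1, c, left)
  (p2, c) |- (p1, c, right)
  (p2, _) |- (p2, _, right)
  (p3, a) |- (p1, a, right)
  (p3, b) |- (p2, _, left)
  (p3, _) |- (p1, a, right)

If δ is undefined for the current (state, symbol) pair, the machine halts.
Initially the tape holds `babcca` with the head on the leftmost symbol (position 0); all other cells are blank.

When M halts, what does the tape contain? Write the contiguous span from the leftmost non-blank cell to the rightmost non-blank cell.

p0 | __[b]abcca   read b → write a, move left, go to p1
p1 | _[_]aabcca   read _ → write a, move right, go to p2
p2 | _a[a]abcca   read a → write b, move left, go to p1
p1 | _[a]babcca   read a → write b, move left, go to p2
p2 | [_]bbabcca   read _ → write _, move right, go to p2
p2 | _[b]babcca   read b → write c, move left, go to p1
p1 | [_]cbabcca   read _ → write a, move right, go to p2
p2 | a[c]babcca   read c → write c, move right, go to p1
p1 | ac[b]abcca
The non-blank tape span at halt is acbabcca.

acbabcca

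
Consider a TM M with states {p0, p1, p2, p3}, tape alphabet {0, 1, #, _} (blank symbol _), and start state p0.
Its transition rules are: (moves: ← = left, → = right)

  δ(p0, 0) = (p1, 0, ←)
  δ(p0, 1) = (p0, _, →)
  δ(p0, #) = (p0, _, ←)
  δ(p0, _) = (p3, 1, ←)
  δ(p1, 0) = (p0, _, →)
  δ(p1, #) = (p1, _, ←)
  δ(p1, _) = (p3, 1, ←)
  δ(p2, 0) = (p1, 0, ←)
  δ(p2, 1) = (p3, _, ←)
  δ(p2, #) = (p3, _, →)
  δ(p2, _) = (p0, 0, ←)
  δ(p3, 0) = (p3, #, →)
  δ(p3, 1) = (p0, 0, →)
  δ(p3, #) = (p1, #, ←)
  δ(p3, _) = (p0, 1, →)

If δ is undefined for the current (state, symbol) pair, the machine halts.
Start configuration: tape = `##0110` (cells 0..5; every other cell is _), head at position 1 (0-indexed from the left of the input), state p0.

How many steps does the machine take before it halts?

24

state=p0 head=1 tape=__#[#]0110   (p0,#)→(p0,_,←)
state=p0 head=0 tape=__[#]_0110   (p0,#)→(p0,_,←)
state=p0 head=-1 tape=_[_]__0110   (p0,_)→(p3,1,←)
state=p3 head=-2 tape=[_]1__0110   (p3,_)→(p0,1,→)
state=p0 head=-1 tape=1[1]__0110   (p0,1)→(p0,_,→)
state=p0 head=0 tape=1_[_]_0110   (p0,_)→(p3,1,←)
state=p3 head=-1 tape=1[_]1_0110   (p3,_)→(p0,1,→)
state=p0 head=0 tape=11[1]_0110   (p0,1)→(p0,_,→)
state=p0 head=1 tape=11_[_]0110   (p0,_)→(p3,1,←)
state=p3 head=0 tape=11[_]10110   (p3,_)→(p0,1,→)
state=p0 head=1 tape=111[1]0110   (p0,1)→(p0,_,→)
state=p0 head=2 tape=111_[0]110   (p0,0)→(p1,0,←)
state=p1 head=1 tape=111[_]0110   (p1,_)→(p3,1,←)
state=p3 head=0 tape=11[1]10110   (p3,1)→(p0,0,→)
state=p0 head=1 tape=110[1]0110   (p0,1)→(p0,_,→)
state=p0 head=2 tape=110_[0]110   (p0,0)→(p1,0,←)
state=p1 head=1 tape=110[_]0110   (p1,_)→(p3,1,←)
state=p3 head=0 tape=11[0]10110   (p3,0)→(p3,#,→)
state=p3 head=1 tape=11#[1]0110   (p3,1)→(p0,0,→)
state=p0 head=2 tape=11#0[0]110   (p0,0)→(p1,0,←)
state=p1 head=1 tape=11#[0]0110   (p1,0)→(p0,_,→)
state=p0 head=2 tape=11#_[0]110   (p0,0)→(p1,0,←)
state=p1 head=1 tape=11#[_]0110   (p1,_)→(p3,1,←)
state=p3 head=0 tape=11[#]10110   (p3,#)→(p1,#,←)
state=p1 head=-1 tape=1[1]#10110
M halts after 24 transitions.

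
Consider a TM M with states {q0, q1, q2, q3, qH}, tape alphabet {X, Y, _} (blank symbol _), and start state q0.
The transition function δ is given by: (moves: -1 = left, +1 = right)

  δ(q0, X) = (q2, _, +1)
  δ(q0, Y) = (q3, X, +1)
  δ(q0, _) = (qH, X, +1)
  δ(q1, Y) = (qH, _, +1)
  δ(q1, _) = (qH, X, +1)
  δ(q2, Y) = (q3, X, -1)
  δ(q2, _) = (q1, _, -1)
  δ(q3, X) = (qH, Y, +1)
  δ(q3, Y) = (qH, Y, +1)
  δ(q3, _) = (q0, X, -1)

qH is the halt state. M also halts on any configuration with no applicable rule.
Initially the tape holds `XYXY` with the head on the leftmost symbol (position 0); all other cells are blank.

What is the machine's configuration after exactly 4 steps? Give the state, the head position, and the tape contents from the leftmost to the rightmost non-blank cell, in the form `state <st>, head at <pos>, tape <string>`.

state=q0 head=0 tape=_[X]YXY   (q0,X)→(q2,_,+1)
state=q2 head=1 tape=__[Y]XY   (q2,Y)→(q3,X,-1)
state=q3 head=0 tape=_[_]XXY   (q3,_)→(q0,X,-1)
state=q0 head=-1 tape=[_]XXXY   (q0,_)→(qH,X,+1)
state=qH head=0 tape=X[X]XXY
After 4 steps: state qH, head at 0, tape XXXXY.

state qH, head at 0, tape XXXXY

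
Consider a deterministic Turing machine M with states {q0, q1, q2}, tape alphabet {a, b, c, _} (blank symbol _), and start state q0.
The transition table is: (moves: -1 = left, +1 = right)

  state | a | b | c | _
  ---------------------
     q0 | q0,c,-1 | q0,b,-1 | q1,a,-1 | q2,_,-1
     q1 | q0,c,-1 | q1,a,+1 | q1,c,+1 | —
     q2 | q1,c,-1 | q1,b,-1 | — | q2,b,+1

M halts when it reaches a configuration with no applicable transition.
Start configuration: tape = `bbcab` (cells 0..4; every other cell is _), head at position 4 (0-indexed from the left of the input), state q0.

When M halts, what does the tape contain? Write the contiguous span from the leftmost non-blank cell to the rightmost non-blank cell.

state=q0 head=4 tape=__bbca[b]_   (q0,b)→(q0,b,-1)
state=q0 head=3 tape=__bbc[a]b_   (q0,a)→(q0,c,-1)
state=q0 head=2 tape=__bb[c]cb_   (q0,c)→(q1,a,-1)
state=q1 head=1 tape=__b[b]acb_   (q1,b)→(q1,a,+1)
state=q1 head=2 tape=__ba[a]cb_   (q1,a)→(q0,c,-1)
state=q0 head=1 tape=__b[a]ccb_   (q0,a)→(q0,c,-1)
state=q0 head=0 tape=__[b]cccb_   (q0,b)→(q0,b,-1)
state=q0 head=-1 tape=_[_]bcccb_   (q0,_)→(q2,_,-1)
state=q2 head=-2 tape=[_]_bcccb_   (q2,_)→(q2,b,+1)
state=q2 head=-1 tape=b[_]bcccb_   (q2,_)→(q2,b,+1)
state=q2 head=0 tape=bb[b]cccb_   (q2,b)→(q1,b,-1)
state=q1 head=-1 tape=b[b]bcccb_   (q1,b)→(q1,a,+1)
state=q1 head=0 tape=ba[b]cccb_   (q1,b)→(q1,a,+1)
state=q1 head=1 tape=baa[c]ccb_   (q1,c)→(q1,c,+1)
state=q1 head=2 tape=baac[c]cb_   (q1,c)→(q1,c,+1)
state=q1 head=3 tape=baacc[c]b_   (q1,c)→(q1,c,+1)
state=q1 head=4 tape=baaccc[b]_   (q1,b)→(q1,a,+1)
state=q1 head=5 tape=baaccca[_]
The non-blank tape span at halt is baaccca.

baaccca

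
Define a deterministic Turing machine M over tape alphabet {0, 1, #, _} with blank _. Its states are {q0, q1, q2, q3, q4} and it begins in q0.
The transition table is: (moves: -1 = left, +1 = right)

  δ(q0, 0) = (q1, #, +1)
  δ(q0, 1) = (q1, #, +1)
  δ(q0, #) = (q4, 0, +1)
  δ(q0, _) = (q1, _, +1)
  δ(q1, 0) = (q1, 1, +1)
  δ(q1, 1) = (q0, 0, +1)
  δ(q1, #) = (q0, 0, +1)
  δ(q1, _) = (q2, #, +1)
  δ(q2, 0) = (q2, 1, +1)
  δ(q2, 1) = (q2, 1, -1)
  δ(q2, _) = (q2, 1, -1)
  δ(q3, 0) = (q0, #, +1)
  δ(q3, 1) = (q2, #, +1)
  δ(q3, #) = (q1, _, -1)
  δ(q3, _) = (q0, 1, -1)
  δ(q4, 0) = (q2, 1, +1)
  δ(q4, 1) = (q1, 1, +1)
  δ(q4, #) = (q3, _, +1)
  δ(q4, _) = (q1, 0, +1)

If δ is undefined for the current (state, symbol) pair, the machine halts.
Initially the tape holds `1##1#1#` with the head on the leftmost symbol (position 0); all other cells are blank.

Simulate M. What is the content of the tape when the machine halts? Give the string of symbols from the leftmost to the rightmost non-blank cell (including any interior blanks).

state=q0 head=0 tape=[1]##1#1#___   (q0,1)→(q1,#,+1)
state=q1 head=1 tape=#[#]#1#1#___   (q1,#)→(q0,0,+1)
state=q0 head=2 tape=#0[#]1#1#___   (q0,#)→(q4,0,+1)
state=q4 head=3 tape=#00[1]#1#___   (q4,1)→(q1,1,+1)
state=q1 head=4 tape=#001[#]1#___   (q1,#)→(q0,0,+1)
state=q0 head=5 tape=#0010[1]#___   (q0,1)→(q1,#,+1)
state=q1 head=6 tape=#0010#[#]___   (q1,#)→(q0,0,+1)
state=q0 head=7 tape=#0010#0[_]__   (q0,_)→(q1,_,+1)
state=q1 head=8 tape=#0010#0_[_]_   (q1,_)→(q2,#,+1)
state=q2 head=9 tape=#0010#0_#[_]   (q2,_)→(q2,1,-1)
state=q2 head=8 tape=#0010#0_[#]1
The non-blank tape span at halt is #0010#0_#1.

#0010#0_#1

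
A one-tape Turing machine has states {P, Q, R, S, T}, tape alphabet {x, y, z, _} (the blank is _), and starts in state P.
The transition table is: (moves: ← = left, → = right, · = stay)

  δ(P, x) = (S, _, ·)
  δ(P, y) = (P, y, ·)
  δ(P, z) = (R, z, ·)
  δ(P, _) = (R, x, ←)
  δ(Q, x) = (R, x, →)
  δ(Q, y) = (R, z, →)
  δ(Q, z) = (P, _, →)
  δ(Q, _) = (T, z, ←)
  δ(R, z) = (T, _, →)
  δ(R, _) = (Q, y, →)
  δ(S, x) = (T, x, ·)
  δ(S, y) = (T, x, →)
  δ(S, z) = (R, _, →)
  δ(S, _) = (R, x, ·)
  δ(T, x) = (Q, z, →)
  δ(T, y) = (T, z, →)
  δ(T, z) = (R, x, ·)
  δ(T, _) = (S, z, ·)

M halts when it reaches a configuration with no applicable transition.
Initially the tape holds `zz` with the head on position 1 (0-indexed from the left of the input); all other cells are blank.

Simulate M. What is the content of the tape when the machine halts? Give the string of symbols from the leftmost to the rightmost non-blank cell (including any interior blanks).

z__zx

P | z[z]___   read z → write z, move ·, go to R
R | z[z]___   read z → write _, move →, go to T
T | z_[_]__   read _ → write z, move ·, go to S
S | z_[z]__   read z → write _, move →, go to R
R | z__[_]_   read _ → write y, move →, go to Q
Q | z__y[_]   read _ → write z, move ←, go to T
T | z__[y]z   read y → write z, move →, go to T
T | z__z[z]   read z → write x, move ·, go to R
R | z__z[x]
The non-blank tape span at halt is z__zx.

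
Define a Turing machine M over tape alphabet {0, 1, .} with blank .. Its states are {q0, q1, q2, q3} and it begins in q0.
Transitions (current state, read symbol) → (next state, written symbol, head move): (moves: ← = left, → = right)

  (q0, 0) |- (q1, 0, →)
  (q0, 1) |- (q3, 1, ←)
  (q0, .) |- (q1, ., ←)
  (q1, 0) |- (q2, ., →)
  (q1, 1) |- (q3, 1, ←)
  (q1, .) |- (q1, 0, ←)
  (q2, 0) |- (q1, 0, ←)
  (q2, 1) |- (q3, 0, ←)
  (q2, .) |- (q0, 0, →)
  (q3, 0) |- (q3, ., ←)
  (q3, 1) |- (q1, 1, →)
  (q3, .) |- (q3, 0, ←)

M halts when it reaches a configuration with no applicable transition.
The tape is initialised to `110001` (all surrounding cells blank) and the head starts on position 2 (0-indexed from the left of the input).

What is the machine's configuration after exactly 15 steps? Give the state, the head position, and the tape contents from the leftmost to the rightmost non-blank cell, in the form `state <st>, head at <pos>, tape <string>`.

state q1, head at 1, tape 110001

state=q0 head=2 tape=11[0]001   (q0,0)→(q1,0,→)
state=q1 head=3 tape=110[0]01   (q1,0)→(q2,.,→)
state=q2 head=4 tape=110.[0]1   (q2,0)→(q1,0,←)
state=q1 head=3 tape=110[.]01   (q1,.)→(q1,0,←)
state=q1 head=2 tape=11[0]001   (q1,0)→(q2,.,→)
state=q2 head=3 tape=11.[0]01   (q2,0)→(q1,0,←)
state=q1 head=2 tape=11[.]001   (q1,.)→(q1,0,←)
state=q1 head=1 tape=1[1]0001   (q1,1)→(q3,1,←)
state=q3 head=0 tape=[1]10001   (q3,1)→(q1,1,→)
state=q1 head=1 tape=1[1]0001   (q1,1)→(q3,1,←)
state=q3 head=0 tape=[1]10001   (q3,1)→(q1,1,→)
state=q1 head=1 tape=1[1]0001   (q1,1)→(q3,1,←)
state=q3 head=0 tape=[1]10001   (q3,1)→(q1,1,→)
state=q1 head=1 tape=1[1]0001   (q1,1)→(q3,1,←)
state=q3 head=0 tape=[1]10001   (q3,1)→(q1,1,→)
state=q1 head=1 tape=1[1]0001
After 15 steps: state q1, head at 1, tape 110001.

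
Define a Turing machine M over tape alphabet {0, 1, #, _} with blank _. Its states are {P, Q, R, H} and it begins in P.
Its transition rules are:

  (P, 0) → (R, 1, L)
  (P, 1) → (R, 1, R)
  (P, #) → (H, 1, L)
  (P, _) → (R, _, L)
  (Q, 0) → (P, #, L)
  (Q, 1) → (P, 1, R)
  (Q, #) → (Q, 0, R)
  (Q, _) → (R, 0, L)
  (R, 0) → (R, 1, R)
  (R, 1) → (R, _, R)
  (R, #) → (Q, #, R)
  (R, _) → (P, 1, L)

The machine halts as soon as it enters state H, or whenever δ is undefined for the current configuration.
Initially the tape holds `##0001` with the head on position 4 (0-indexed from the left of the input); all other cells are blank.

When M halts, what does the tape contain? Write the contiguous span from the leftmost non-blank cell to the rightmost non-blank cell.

state=P head=4 tape=##00[0]1__   (P,0)→(R,1,L)
state=R head=3 tape=##0[0]11__   (R,0)→(R,1,R)
state=R head=4 tape=##01[1]1__   (R,1)→(R,_,R)
state=R head=5 tape=##01_[1]__   (R,1)→(R,_,R)
state=R head=6 tape=##01__[_]_   (R,_)→(P,1,L)
state=P head=5 tape=##01_[_]1_   (P,_)→(R,_,L)
state=R head=4 tape=##01[_]_1_   (R,_)→(P,1,L)
state=P head=3 tape=##0[1]1_1_   (P,1)→(R,1,R)
state=R head=4 tape=##01[1]_1_   (R,1)→(R,_,R)
state=R head=5 tape=##01_[_]1_   (R,_)→(P,1,L)
state=P head=4 tape=##01[_]11_   (P,_)→(R,_,L)
state=R head=3 tape=##0[1]_11_   (R,1)→(R,_,R)
state=R head=4 tape=##0_[_]11_   (R,_)→(P,1,L)
state=P head=3 tape=##0[_]111_   (P,_)→(R,_,L)
state=R head=2 tape=##[0]_111_   (R,0)→(R,1,R)
state=R head=3 tape=##1[_]111_   (R,_)→(P,1,L)
state=P head=2 tape=##[1]1111_   (P,1)→(R,1,R)
state=R head=3 tape=##1[1]111_   (R,1)→(R,_,R)
state=R head=4 tape=##1_[1]11_   (R,1)→(R,_,R)
state=R head=5 tape=##1__[1]1_   (R,1)→(R,_,R)
state=R head=6 tape=##1___[1]_   (R,1)→(R,_,R)
state=R head=7 tape=##1____[_]   (R,_)→(P,1,L)
state=P head=6 tape=##1___[_]1   (P,_)→(R,_,L)
state=R head=5 tape=##1__[_]_1   (R,_)→(P,1,L)
state=P head=4 tape=##1_[_]1_1   (P,_)→(R,_,L)
state=R head=3 tape=##1[_]_1_1   (R,_)→(P,1,L)
state=P head=2 tape=##[1]1_1_1   (P,1)→(R,1,R)
state=R head=3 tape=##1[1]_1_1   (R,1)→(R,_,R)
state=R head=4 tape=##1_[_]1_1   (R,_)→(P,1,L)
state=P head=3 tape=##1[_]11_1   (P,_)→(R,_,L)
state=R head=2 tape=##[1]_11_1   (R,1)→(R,_,R)
state=R head=3 tape=##_[_]11_1   (R,_)→(P,1,L)
state=P head=2 tape=##[_]111_1   (P,_)→(R,_,L)
state=R head=1 tape=#[#]_111_1   (R,#)→(Q,#,R)
state=Q head=2 tape=##[_]111_1   (Q,_)→(R,0,L)
state=R head=1 tape=#[#]0111_1   (R,#)→(Q,#,R)
state=Q head=2 tape=##[0]111_1   (Q,0)→(P,#,L)
state=P head=1 tape=#[#]#111_1   (P,#)→(H,1,L)
state=H head=0 tape=[#]1#111_1
The non-blank tape span at halt is #1#111_1.

#1#111_1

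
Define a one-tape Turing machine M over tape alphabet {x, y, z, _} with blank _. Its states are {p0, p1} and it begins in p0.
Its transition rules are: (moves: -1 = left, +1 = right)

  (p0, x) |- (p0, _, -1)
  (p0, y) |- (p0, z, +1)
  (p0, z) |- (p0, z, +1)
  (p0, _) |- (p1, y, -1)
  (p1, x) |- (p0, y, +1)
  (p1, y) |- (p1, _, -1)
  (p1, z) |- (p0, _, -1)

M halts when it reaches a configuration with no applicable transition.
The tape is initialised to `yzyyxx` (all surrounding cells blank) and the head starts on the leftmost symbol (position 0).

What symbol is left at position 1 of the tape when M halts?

y

state=p0 head=0 tape=__[y]zyyxx   (p0,y)→(p0,z,+1)
state=p0 head=1 tape=__z[z]yyxx   (p0,z)→(p0,z,+1)
state=p0 head=2 tape=__zz[y]yxx   (p0,y)→(p0,z,+1)
state=p0 head=3 tape=__zzz[y]xx   (p0,y)→(p0,z,+1)
state=p0 head=4 tape=__zzzz[x]x   (p0,x)→(p0,_,-1)
state=p0 head=3 tape=__zzz[z]_x   (p0,z)→(p0,z,+1)
state=p0 head=4 tape=__zzzz[_]x   (p0,_)→(p1,y,-1)
state=p1 head=3 tape=__zzz[z]yx   (p1,z)→(p0,_,-1)
state=p0 head=2 tape=__zz[z]_yx   (p0,z)→(p0,z,+1)
state=p0 head=3 tape=__zzz[_]yx   (p0,_)→(p1,y,-1)
state=p1 head=2 tape=__zz[z]yyx   (p1,z)→(p0,_,-1)
state=p0 head=1 tape=__z[z]_yyx   (p0,z)→(p0,z,+1)
state=p0 head=2 tape=__zz[_]yyx   (p0,_)→(p1,y,-1)
state=p1 head=1 tape=__z[z]yyyx   (p1,z)→(p0,_,-1)
state=p0 head=0 tape=__[z]_yyyx   (p0,z)→(p0,z,+1)
state=p0 head=1 tape=__z[_]yyyx   (p0,_)→(p1,y,-1)
state=p1 head=0 tape=__[z]yyyyx   (p1,z)→(p0,_,-1)
state=p0 head=-1 tape=_[_]_yyyyx   (p0,_)→(p1,y,-1)
state=p1 head=-2 tape=[_]y_yyyyx
Cell 1 holds y when M halts.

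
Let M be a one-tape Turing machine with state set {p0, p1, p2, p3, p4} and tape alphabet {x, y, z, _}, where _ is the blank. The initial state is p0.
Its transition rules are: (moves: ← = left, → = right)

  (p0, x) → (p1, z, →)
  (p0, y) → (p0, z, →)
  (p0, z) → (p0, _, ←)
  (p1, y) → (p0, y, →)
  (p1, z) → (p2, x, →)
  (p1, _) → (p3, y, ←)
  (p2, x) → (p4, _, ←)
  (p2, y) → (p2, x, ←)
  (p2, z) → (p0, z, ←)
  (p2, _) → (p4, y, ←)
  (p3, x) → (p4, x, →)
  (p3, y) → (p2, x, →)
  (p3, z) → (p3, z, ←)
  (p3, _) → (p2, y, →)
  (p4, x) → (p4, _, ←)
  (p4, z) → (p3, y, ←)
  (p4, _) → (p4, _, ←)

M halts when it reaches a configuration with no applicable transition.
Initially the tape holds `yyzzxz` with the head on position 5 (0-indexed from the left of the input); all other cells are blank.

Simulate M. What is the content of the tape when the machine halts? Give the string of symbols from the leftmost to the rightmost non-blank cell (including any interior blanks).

y_x_x

state=p0 head=5 tape=__yyzzx[z]   (p0,z)→(p0,_,←)
state=p0 head=4 tape=__yyzz[x]_   (p0,x)→(p1,z,→)
state=p1 head=5 tape=__yyzzz[_]   (p1,_)→(p3,y,←)
state=p3 head=4 tape=__yyzz[z]y   (p3,z)→(p3,z,←)
state=p3 head=3 tape=__yyz[z]zy   (p3,z)→(p3,z,←)
state=p3 head=2 tape=__yy[z]zzy   (p3,z)→(p3,z,←)
state=p3 head=1 tape=__y[y]zzzy   (p3,y)→(p2,x,→)
state=p2 head=2 tape=__yx[z]zzy   (p2,z)→(p0,z,←)
state=p0 head=1 tape=__y[x]zzzy   (p0,x)→(p1,z,→)
state=p1 head=2 tape=__yz[z]zzy   (p1,z)→(p2,x,→)
state=p2 head=3 tape=__yzx[z]zy   (p2,z)→(p0,z,←)
state=p0 head=2 tape=__yz[x]zzy   (p0,x)→(p1,z,→)
state=p1 head=3 tape=__yzz[z]zy   (p1,z)→(p2,x,→)
state=p2 head=4 tape=__yzzx[z]y   (p2,z)→(p0,z,←)
state=p0 head=3 tape=__yzz[x]zy   (p0,x)→(p1,z,→)
state=p1 head=4 tape=__yzzz[z]y   (p1,z)→(p2,x,→)
state=p2 head=5 tape=__yzzzx[y]   (p2,y)→(p2,x,←)
state=p2 head=4 tape=__yzzz[x]x   (p2,x)→(p4,_,←)
state=p4 head=3 tape=__yzz[z]_x   (p4,z)→(p3,y,←)
state=p3 head=2 tape=__yz[z]y_x   (p3,z)→(p3,z,←)
state=p3 head=1 tape=__y[z]zy_x   (p3,z)→(p3,z,←)
state=p3 head=0 tape=__[y]zzy_x   (p3,y)→(p2,x,→)
state=p2 head=1 tape=__x[z]zy_x   (p2,z)→(p0,z,←)
state=p0 head=0 tape=__[x]zzy_x   (p0,x)→(p1,z,→)
state=p1 head=1 tape=__z[z]zy_x   (p1,z)→(p2,x,→)
state=p2 head=2 tape=__zx[z]y_x   (p2,z)→(p0,z,←)
state=p0 head=1 tape=__z[x]zy_x   (p0,x)→(p1,z,→)
state=p1 head=2 tape=__zz[z]y_x   (p1,z)→(p2,x,→)
state=p2 head=3 tape=__zzx[y]_x   (p2,y)→(p2,x,←)
state=p2 head=2 tape=__zz[x]x_x   (p2,x)→(p4,_,←)
state=p4 head=1 tape=__z[z]_x_x   (p4,z)→(p3,y,←)
state=p3 head=0 tape=__[z]y_x_x   (p3,z)→(p3,z,←)
state=p3 head=-1 tape=_[_]zy_x_x   (p3,_)→(p2,y,→)
state=p2 head=0 tape=_y[z]y_x_x   (p2,z)→(p0,z,←)
state=p0 head=-1 tape=_[y]zy_x_x   (p0,y)→(p0,z,→)
state=p0 head=0 tape=_z[z]y_x_x   (p0,z)→(p0,_,←)
state=p0 head=-1 tape=_[z]_y_x_x   (p0,z)→(p0,_,←)
state=p0 head=-2 tape=[_]__y_x_x
The non-blank tape span at halt is y_x_x.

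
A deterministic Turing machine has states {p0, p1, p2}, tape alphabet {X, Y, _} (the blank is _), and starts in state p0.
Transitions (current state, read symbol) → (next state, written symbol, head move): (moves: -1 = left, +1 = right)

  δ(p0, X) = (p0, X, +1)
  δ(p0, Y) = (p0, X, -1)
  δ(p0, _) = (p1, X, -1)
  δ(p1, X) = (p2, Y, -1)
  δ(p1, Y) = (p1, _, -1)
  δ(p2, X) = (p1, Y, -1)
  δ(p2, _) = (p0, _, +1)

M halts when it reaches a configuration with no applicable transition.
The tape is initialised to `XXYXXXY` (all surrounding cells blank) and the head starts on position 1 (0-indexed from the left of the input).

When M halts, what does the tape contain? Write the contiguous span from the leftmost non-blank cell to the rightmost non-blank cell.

p0 | __X[X]YXXXY_   read X → write X, move +1, go to p0
p0 | __XX[Y]XXXY_   read Y → write X, move -1, go to p0
p0 | __X[X]XXXXY_   read X → write X, move +1, go to p0
p0 | __XX[X]XXXY_   read X → write X, move +1, go to p0
p0 | __XXX[X]XXY_   read X → write X, move +1, go to p0
p0 | __XXXX[X]XY_   read X → write X, move +1, go to p0
p0 | __XXXXX[X]Y_   read X → write X, move +1, go to p0
p0 | __XXXXXX[Y]_   read Y → write X, move -1, go to p0
p0 | __XXXXX[X]X_   read X → write X, move +1, go to p0
p0 | __XXXXXX[X]_   read X → write X, move +1, go to p0
p0 | __XXXXXXX[_]   read _ → write X, move -1, go to p1
p1 | __XXXXXX[X]X   read X → write Y, move -1, go to p2
p2 | __XXXXX[X]YX   read X → write Y, move -1, go to p1
p1 | __XXXX[X]YYX   read X → write Y, move -1, go to p2
p2 | __XXX[X]YYYX   read X → write Y, move -1, go to p1
p1 | __XX[X]YYYYX   read X → write Y, move -1, go to p2
p2 | __X[X]YYYYYX   read X → write Y, move -1, go to p1
p1 | __[X]YYYYYYX   read X → write Y, move -1, go to p2
p2 | _[_]YYYYYYYX   read _ → write _, move +1, go to p0
p0 | __[Y]YYYYYYX   read Y → write X, move -1, go to p0
p0 | _[_]XYYYYYYX   read _ → write X, move -1, go to p1
p1 | [_]XXYYYYYYX
The non-blank tape span at halt is XXYYYYYYX.

XXYYYYYYX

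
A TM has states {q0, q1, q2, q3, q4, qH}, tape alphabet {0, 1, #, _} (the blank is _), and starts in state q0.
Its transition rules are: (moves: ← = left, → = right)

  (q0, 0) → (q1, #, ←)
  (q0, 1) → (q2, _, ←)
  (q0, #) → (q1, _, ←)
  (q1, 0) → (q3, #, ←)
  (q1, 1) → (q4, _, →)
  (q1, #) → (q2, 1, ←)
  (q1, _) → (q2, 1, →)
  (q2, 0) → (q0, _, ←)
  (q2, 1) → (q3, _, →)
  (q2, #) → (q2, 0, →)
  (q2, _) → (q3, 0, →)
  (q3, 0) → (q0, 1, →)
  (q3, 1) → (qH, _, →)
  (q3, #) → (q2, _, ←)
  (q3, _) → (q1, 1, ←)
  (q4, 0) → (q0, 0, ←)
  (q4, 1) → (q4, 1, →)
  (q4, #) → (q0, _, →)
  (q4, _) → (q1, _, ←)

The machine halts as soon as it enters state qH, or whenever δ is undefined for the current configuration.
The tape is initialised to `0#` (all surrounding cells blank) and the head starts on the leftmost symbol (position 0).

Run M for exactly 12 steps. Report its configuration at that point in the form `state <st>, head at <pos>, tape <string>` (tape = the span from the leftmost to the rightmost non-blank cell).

state q2, head at 2, tape 101_1

q0 | _[0]#__   read 0 → write #, move ←, go to q1
q1 | [_]##__   read _ → write 1, move →, go to q2
q2 | 1[#]#__   read # → write 0, move →, go to q2
q2 | 10[#]__   read # → write 0, move →, go to q2
q2 | 100[_]_   read _ → write 0, move →, go to q3
q3 | 1000[_]   read _ → write 1, move ←, go to q1
q1 | 100[0]1   read 0 → write #, move ←, go to q3
q3 | 10[0]#1   read 0 → write 1, move →, go to q0
q0 | 101[#]1   read # → write _, move ←, go to q1
q1 | 10[1]_1   read 1 → write _, move →, go to q4
q4 | 10_[_]1   read _ → write _, move ←, go to q1
q1 | 10[_]_1   read _ → write 1, move →, go to q2
q2 | 101[_]1
After 12 steps: state q2, head at 2, tape 101_1.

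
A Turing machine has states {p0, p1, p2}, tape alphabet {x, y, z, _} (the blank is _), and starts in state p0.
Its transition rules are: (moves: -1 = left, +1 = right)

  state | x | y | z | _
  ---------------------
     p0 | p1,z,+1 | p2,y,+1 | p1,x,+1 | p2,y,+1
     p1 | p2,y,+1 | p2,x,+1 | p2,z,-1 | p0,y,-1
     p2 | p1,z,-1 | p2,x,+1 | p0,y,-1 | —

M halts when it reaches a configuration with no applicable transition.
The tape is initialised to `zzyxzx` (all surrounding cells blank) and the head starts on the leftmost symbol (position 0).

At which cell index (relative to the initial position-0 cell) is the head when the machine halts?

p0 | __[z]zyxzx_   read z → write x, move +1, go to p1
p1 | __x[z]yxzx_   read z → write z, move -1, go to p2
p2 | __[x]zyxzx_   read x → write z, move -1, go to p1
p1 | _[_]zzyxzx_   read _ → write y, move -1, go to p0
p0 | [_]yzzyxzx_   read _ → write y, move +1, go to p2
p2 | y[y]zzyxzx_   read y → write x, move +1, go to p2
p2 | yx[z]zyxzx_   read z → write y, move -1, go to p0
p0 | y[x]yzyxzx_   read x → write z, move +1, go to p1
p1 | yz[y]zyxzx_   read y → write x, move +1, go to p2
p2 | yzx[z]yxzx_   read z → write y, move -1, go to p0
p0 | yz[x]yyxzx_   read x → write z, move +1, go to p1
p1 | yzz[y]yxzx_   read y → write x, move +1, go to p2
p2 | yzzx[y]xzx_   read y → write x, move +1, go to p2
p2 | yzzxx[x]zx_   read x → write z, move -1, go to p1
p1 | yzzx[x]zzx_   read x → write y, move +1, go to p2
p2 | yzzxy[z]zx_   read z → write y, move -1, go to p0
p0 | yzzx[y]yzx_   read y → write y, move +1, go to p2
p2 | yzzxy[y]zx_   read y → write x, move +1, go to p2
p2 | yzzxyx[z]x_   read z → write y, move -1, go to p0
p0 | yzzxy[x]yx_   read x → write z, move +1, go to p1
p1 | yzzxyz[y]x_   read y → write x, move +1, go to p2
p2 | yzzxyzx[x]_   read x → write z, move -1, go to p1
p1 | yzzxyz[x]z_   read x → write y, move +1, go to p2
p2 | yzzxyzy[z]_   read z → write y, move -1, go to p0
p0 | yzzxyz[y]y_   read y → write y, move +1, go to p2
p2 | yzzxyzy[y]_   read y → write x, move +1, go to p2
p2 | yzzxyzyx[_]
At halt the head is at cell 6.

6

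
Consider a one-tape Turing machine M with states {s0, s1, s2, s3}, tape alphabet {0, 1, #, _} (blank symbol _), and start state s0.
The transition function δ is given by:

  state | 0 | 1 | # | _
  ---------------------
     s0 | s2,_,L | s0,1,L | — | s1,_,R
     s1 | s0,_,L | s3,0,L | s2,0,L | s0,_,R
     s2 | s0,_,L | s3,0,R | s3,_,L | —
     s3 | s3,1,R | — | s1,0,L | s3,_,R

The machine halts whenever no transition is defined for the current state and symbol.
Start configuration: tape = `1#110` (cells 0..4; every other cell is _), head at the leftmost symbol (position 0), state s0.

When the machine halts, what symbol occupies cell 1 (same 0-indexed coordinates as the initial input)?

s0 | _[1]#110   read 1 → write 1, move L, go to s0
s0 | [_]1#110   read _ → write _, move R, go to s1
s1 | _[1]#110   read 1 → write 0, move L, go to s3
s3 | [_]0#110   read _ → write _, move R, go to s3
s3 | _[0]#110   read 0 → write 1, move R, go to s3
s3 | _1[#]110   read # → write 0, move L, go to s1
s1 | _[1]0110   read 1 → write 0, move L, go to s3
s3 | [_]00110   read _ → write _, move R, go to s3
s3 | _[0]0110   read 0 → write 1, move R, go to s3
s3 | _1[0]110   read 0 → write 1, move R, go to s3
s3 | _11[1]10
Cell 1 holds 1 when M halts.

1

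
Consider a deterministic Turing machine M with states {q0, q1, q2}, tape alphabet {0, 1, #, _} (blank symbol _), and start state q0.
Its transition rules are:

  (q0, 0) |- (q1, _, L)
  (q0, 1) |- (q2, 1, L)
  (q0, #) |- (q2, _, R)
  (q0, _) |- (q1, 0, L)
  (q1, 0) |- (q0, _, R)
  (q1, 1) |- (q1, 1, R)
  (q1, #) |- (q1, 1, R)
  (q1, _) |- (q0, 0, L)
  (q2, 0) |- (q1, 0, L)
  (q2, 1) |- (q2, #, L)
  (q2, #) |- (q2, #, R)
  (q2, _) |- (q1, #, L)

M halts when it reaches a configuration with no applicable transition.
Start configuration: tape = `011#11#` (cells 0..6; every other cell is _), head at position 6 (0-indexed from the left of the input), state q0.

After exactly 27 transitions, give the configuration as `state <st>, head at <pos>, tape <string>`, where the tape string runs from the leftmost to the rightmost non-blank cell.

state q1, head at 5, tape 011###0_#

q0 | 011#11[#]__   read # → write _, move R, go to q2
q2 | 011#11_[_]_   read _ → write #, move L, go to q1
q1 | 011#11[_]#_   read _ → write 0, move L, go to q0
q0 | 011#1[1]0#_   read 1 → write 1, move L, go to q2
q2 | 011#[1]10#_   read 1 → write #, move L, go to q2
q2 | 011[#]#10#_   read # → write #, move R, go to q2
q2 | 011#[#]10#_   read # → write #, move R, go to q2
q2 | 011##[1]0#_   read 1 → write #, move L, go to q2
q2 | 011#[#]#0#_   read # → write #, move R, go to q2
q2 | 011##[#]0#_   read # → write #, move R, go to q2
q2 | 011###[0]#_   read 0 → write 0, move L, go to q1
q1 | 011##[#]0#_   read # → write 1, move R, go to q1
q1 | 011##1[0]#_   read 0 → write _, move R, go to q0
q0 | 011##1_[#]_   read # → write _, move R, go to q2
q2 | 011##1__[_]   read _ → write #, move L, go to q1
q1 | 011##1_[_]#   read _ → write 0, move L, go to q0
q0 | 011##1[_]0#   read _ → write 0, move L, go to q1
q1 | 011##[1]00#   read 1 → write 1, move R, go to q1
q1 | 011##1[0]0#   read 0 → write _, move R, go to q0
q0 | 011##1_[0]#   read 0 → write _, move L, go to q1
q1 | 011##1[_]_#   read _ → write 0, move L, go to q0
q0 | 011##[1]0_#   read 1 → write 1, move L, go to q2
q2 | 011#[#]10_#   read # → write #, move R, go to q2
q2 | 011##[1]0_#   read 1 → write #, move L, go to q2
q2 | 011#[#]#0_#   read # → write #, move R, go to q2
q2 | 011##[#]0_#   read # → write #, move R, go to q2
q2 | 011###[0]_#   read 0 → write 0, move L, go to q1
q1 | 011##[#]0_#
After 27 steps: state q1, head at 5, tape 011###0_#.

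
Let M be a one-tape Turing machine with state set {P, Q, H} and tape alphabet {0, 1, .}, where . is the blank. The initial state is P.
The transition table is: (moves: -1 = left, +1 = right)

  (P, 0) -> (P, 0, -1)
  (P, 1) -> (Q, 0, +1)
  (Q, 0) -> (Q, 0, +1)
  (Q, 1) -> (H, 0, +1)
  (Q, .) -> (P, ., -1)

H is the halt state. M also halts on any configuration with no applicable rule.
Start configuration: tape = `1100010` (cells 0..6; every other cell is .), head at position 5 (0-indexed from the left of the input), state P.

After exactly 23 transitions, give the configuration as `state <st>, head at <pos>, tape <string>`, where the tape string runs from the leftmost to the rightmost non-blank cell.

P | 11000[1]0.   read 1 → write 0, move +1, go to Q
Q | 110000[0].   read 0 → write 0, move +1, go to Q
Q | 1100000[.]   read . → write ., move -1, go to P
P | 110000[0].   read 0 → write 0, move -1, go to P
P | 11000[0]0.   read 0 → write 0, move -1, go to P
P | 1100[0]00.   read 0 → write 0, move -1, go to P
P | 110[0]000.   read 0 → write 0, move -1, go to P
P | 11[0]0000.   read 0 → write 0, move -1, go to P
P | 1[1]00000.   read 1 → write 0, move +1, go to Q
Q | 10[0]0000.   read 0 → write 0, move +1, go to Q
Q | 100[0]000.   read 0 → write 0, move +1, go to Q
Q | 1000[0]00.   read 0 → write 0, move +1, go to Q
Q | 10000[0]0.   read 0 → write 0, move +1, go to Q
Q | 100000[0].   read 0 → write 0, move +1, go to Q
Q | 1000000[.]   read . → write ., move -1, go to P
P | 100000[0].   read 0 → write 0, move -1, go to P
P | 10000[0]0.   read 0 → write 0, move -1, go to P
P | 1000[0]00.   read 0 → write 0, move -1, go to P
P | 100[0]000.   read 0 → write 0, move -1, go to P
P | 10[0]0000.   read 0 → write 0, move -1, go to P
P | 1[0]00000.   read 0 → write 0, move -1, go to P
P | [1]000000.   read 1 → write 0, move +1, go to Q
Q | 0[0]00000.   read 0 → write 0, move +1, go to Q
Q | 00[0]0000.
After 23 steps: state Q, head at 2, tape 0000000.

state Q, head at 2, tape 0000000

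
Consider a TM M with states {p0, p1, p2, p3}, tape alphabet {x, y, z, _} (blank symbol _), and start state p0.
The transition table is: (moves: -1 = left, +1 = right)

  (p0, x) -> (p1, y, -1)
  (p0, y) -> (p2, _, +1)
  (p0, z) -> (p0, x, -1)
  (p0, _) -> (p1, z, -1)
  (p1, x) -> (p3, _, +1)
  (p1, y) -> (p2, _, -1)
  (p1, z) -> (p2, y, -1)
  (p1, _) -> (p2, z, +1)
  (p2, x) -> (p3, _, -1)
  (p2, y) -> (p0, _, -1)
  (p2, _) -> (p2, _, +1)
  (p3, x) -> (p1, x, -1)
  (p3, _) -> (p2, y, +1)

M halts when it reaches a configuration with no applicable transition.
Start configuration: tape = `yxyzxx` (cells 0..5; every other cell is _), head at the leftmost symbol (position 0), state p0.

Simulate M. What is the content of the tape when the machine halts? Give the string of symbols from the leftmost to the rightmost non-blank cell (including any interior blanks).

state=p0 head=0 tape=_[y]xyzxx   (p0,y)→(p2,_,+1)
state=p2 head=1 tape=__[x]yzxx   (p2,x)→(p3,_,-1)
state=p3 head=0 tape=_[_]_yzxx   (p3,_)→(p2,y,+1)
state=p2 head=1 tape=_y[_]yzxx   (p2,_)→(p2,_,+1)
state=p2 head=2 tape=_y_[y]zxx   (p2,y)→(p0,_,-1)
state=p0 head=1 tape=_y[_]_zxx   (p0,_)→(p1,z,-1)
state=p1 head=0 tape=_[y]z_zxx   (p1,y)→(p2,_,-1)
state=p2 head=-1 tape=[_]_z_zxx   (p2,_)→(p2,_,+1)
state=p2 head=0 tape=_[_]z_zxx   (p2,_)→(p2,_,+1)
state=p2 head=1 tape=__[z]_zxx
The non-blank tape span at halt is z_zxx.

z_zxx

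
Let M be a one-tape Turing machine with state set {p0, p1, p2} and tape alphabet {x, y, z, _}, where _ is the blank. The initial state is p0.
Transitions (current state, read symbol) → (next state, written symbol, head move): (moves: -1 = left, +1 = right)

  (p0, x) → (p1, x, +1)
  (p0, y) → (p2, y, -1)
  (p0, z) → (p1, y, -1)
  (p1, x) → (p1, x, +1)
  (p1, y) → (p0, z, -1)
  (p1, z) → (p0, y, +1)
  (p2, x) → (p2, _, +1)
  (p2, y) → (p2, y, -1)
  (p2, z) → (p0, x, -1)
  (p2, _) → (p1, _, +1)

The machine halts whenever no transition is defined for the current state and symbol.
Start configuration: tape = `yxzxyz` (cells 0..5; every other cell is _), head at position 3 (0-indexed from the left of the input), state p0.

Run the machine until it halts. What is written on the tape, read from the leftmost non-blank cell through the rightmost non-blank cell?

yxz_zy

p0 | yxz[x]yz   read x → write x, move +1, go to p1
p1 | yxzx[y]z   read y → write z, move -1, go to p0
p0 | yxz[x]zz   read x → write x, move +1, go to p1
p1 | yxzx[z]z   read z → write y, move +1, go to p0
p0 | yxzxy[z]   read z → write y, move -1, go to p1
p1 | yxzx[y]y   read y → write z, move -1, go to p0
p0 | yxz[x]zy   read x → write x, move +1, go to p1
p1 | yxzx[z]y   read z → write y, move +1, go to p0
p0 | yxzxy[y]   read y → write y, move -1, go to p2
p2 | yxzx[y]y   read y → write y, move -1, go to p2
p2 | yxz[x]yy   read x → write _, move +1, go to p2
p2 | yxz_[y]y   read y → write y, move -1, go to p2
p2 | yxz[_]yy   read _ → write _, move +1, go to p1
p1 | yxz_[y]y   read y → write z, move -1, go to p0
p0 | yxz[_]zy
The non-blank tape span at halt is yxz_zy.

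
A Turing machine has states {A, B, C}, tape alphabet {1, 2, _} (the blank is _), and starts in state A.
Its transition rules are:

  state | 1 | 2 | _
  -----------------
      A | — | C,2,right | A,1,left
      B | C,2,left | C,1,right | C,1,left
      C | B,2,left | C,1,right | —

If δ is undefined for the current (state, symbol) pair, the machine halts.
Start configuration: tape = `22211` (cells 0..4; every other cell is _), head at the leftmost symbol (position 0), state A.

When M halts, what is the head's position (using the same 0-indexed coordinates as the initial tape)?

A | __[2]2211   read 2 → write 2, move right, go to C
C | __2[2]211   read 2 → write 1, move right, go to C
C | __21[2]11   read 2 → write 1, move right, go to C
C | __211[1]1   read 1 → write 2, move left, go to B
B | __21[1]21   read 1 → write 2, move left, go to C
C | __2[1]221   read 1 → write 2, move left, go to B
B | __[2]2221   read 2 → write 1, move right, go to C
C | __1[2]221   read 2 → write 1, move right, go to C
C | __11[2]21   read 2 → write 1, move right, go to C
C | __111[2]1   read 2 → write 1, move right, go to C
C | __1111[1]   read 1 → write 2, move left, go to B
B | __111[1]2   read 1 → write 2, move left, go to C
C | __11[1]22   read 1 → write 2, move left, go to B
B | __1[1]222   read 1 → write 2, move left, go to C
C | __[1]2222   read 1 → write 2, move left, go to B
B | _[_]22222   read _ → write 1, move left, go to C
C | [_]122222
At halt the head is at cell -2.

-2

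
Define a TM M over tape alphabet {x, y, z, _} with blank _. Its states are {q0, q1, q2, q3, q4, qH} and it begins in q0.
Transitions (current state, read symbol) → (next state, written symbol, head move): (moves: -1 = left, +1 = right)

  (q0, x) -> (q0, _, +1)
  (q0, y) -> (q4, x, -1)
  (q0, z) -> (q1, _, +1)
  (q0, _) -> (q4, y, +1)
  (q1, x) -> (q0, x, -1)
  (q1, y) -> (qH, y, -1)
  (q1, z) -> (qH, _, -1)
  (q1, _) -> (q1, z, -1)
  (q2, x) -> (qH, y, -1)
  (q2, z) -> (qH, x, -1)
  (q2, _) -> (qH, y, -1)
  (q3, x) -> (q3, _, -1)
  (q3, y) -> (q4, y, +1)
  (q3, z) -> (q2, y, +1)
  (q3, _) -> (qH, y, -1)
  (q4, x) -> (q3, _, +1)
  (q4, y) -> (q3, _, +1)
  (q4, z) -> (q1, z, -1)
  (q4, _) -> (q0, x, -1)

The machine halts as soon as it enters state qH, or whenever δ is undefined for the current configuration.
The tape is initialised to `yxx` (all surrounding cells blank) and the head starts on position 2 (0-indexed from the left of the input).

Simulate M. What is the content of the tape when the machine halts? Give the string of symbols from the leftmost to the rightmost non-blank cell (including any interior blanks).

y__yy_x

q0 | yx[x]____   read x → write _, move +1, go to q0
q0 | yx_[_]___   read _ → write y, move +1, go to q4
q4 | yx_y[_]__   read _ → write x, move -1, go to q0
q0 | yx_[y]x__   read y → write x, move -1, go to q4
q4 | yx[_]xx__   read _ → write x, move -1, go to q0
q0 | y[x]xxx__   read x → write _, move +1, go to q0
q0 | y_[x]xx__   read x → write _, move +1, go to q0
q0 | y__[x]x__   read x → write _, move +1, go to q0
q0 | y___[x]__   read x → write _, move +1, go to q0
q0 | y____[_]_   read _ → write y, move +1, go to q4
q4 | y____y[_]   read _ → write x, move -1, go to q0
q0 | y____[y]x   read y → write x, move -1, go to q4
q4 | y___[_]xx   read _ → write x, move -1, go to q0
q0 | y__[_]xxx   read _ → write y, move +1, go to q4
q4 | y__y[x]xx   read x → write _, move +1, go to q3
q3 | y__y_[x]x   read x → write _, move -1, go to q3
q3 | y__y[_]_x   read _ → write y, move -1, go to qH
qH | y__[y]y_x
The non-blank tape span at halt is y__yy_x.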